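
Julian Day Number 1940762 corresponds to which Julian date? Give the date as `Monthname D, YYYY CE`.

The proleptic Gregorian equivalent of JDN 1940762 is 11 July 601.
In the Julian calendar that day is July 8, 601 CE.

July 8, 601 CE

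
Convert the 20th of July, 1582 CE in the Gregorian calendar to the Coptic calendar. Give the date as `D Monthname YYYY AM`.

16 Epip 1298 AM

Julian Day Number of the source date = 2299074.
Converting JDN 2299074 to the Coptic calendar gives 16 Epip 1298 AM.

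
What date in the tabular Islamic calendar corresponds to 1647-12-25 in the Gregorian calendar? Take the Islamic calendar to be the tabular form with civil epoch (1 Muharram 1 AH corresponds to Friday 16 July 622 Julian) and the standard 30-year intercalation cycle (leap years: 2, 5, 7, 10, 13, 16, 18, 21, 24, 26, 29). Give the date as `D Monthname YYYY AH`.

Julian Day Number of the source date = 2322973.
Converting JDN 2322973 to the tabular Islamic calendar gives 28 Dhu al-Qa'dah 1057 AH.

28 Dhu al-Qa'dah 1057 AH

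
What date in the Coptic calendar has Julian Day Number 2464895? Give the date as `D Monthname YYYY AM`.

13 Epip 1752 AM

The Gregorian equivalent of JDN 2464895 is 20 July 2036.
In the Coptic calendar that day is 13 Epip 1752 AM.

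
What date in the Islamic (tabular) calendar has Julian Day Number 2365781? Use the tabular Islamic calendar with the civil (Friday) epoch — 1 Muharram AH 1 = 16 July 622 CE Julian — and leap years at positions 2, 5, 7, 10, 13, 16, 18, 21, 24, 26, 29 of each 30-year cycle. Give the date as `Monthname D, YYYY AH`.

Ramadan 16, 1178 AH

JDN 2365781 is 9 March 1765 in the Gregorian calendar.
In the tabular Islamic calendar that day is Ramadan 16, 1178 AH.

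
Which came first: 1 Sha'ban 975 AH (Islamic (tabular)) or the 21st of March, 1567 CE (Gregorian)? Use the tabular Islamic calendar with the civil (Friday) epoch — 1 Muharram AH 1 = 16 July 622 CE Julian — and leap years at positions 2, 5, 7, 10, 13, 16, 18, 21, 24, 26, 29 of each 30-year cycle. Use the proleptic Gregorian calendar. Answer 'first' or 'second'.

second

The two dates have Julian Day Numbers 2293800 and 2293474 respectively.
Since 2293474 < 2293800, the second date comes first.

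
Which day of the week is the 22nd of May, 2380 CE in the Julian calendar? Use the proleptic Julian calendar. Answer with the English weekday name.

Equivalently 7 June 2380 Gregorian, JDN 2590495.
2590495 ≡ 5 (mod 7); counting from Monday = 0 gives Saturday.

Saturday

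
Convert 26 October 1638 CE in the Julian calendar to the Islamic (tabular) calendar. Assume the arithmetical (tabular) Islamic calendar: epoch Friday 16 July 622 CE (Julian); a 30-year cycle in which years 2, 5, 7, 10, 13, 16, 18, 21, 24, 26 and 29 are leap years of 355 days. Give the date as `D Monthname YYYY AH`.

Both dates share Julian Day Number 2319636; in the tabular Islamic calendar that is 27 Jumada al-Thani 1048 AH.

27 Jumada al-Thani 1048 AH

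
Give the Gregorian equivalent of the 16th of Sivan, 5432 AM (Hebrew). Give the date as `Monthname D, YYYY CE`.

Julian Day Number of the source date = 2331908.
Converting JDN 2331908 to the Gregorian calendar gives 11 June 1672 CE.

June 11, 1672 CE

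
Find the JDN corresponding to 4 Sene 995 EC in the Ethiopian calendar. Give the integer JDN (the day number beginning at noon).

In the proleptic Gregorian calendar the same day is 4 June 1003.
JDN 2299161 is 15 October 1582 CE (Gregorian); the target day is −211609 days from there, so JDN = 2087552.

2087552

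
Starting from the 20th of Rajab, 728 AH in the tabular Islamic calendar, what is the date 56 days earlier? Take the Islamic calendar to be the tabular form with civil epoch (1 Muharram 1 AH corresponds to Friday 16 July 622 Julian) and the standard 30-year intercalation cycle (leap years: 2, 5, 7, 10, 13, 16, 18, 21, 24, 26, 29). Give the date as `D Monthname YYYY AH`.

The starting date is JDN 2206261; 2206261 − 56 = 2206205.
JDN 2206205 corresponds to 23 Jumada al-Awwal 728 AH.

23 Jumada al-Awwal 728 AH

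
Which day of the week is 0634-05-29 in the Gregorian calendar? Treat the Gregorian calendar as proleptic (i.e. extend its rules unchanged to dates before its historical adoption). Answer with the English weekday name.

Thursday

JDN 1952772 mod 7 = 3, and JDN 0 was a Monday, so this is a Thursday.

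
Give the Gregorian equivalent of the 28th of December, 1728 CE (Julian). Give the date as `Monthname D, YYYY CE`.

January 8, 1729 CE

At this point the Julian calendar is 11 days behind the Gregorian.
28 December 1728 Julian + 11 days → 8 January 1729 Gregorian.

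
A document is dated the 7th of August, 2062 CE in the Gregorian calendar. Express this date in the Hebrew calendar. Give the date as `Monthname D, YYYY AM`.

Av 1, 5822 AM

Both dates share Julian Day Number 2474409; in the Hebrew calendar that is 1 Av 5822 AM.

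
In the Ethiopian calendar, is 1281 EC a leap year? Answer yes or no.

1281 mod 4 = 1; in the Ethiopian calendar a year is leap when year mod 4 = 3, so it is a common year.

no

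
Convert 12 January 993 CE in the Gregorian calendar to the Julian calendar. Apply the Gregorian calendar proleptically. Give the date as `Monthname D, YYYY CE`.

At this point the Julian calendar is 5 days behind the Gregorian.
12 January 993 Gregorian − 5 days → 7 January 993 Julian.

January 7, 993 CE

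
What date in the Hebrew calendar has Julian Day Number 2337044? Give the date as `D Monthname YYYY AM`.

12 Tammuz 5446 AM

The Gregorian equivalent of JDN 2337044 is 4 July 1686.
In the Hebrew calendar that day is 12 Tammuz 5446 AM.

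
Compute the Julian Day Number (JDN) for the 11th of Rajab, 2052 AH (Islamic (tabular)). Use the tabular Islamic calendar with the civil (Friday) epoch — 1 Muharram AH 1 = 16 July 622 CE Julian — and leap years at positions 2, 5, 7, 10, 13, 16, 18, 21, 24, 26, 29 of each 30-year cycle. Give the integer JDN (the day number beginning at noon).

2675433

In the Gregorian calendar the same day is 26 December 2612.
JDN 2299161 is 15 October 1582 CE (Gregorian); the target day is +376272 days from there, so JDN = 2675433.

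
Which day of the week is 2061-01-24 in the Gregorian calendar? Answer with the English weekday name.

2473849 ≡ 0 (mod 7); counting from Monday = 0 gives Monday.

Monday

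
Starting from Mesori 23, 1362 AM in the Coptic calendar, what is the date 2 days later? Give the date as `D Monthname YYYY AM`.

The starting date is JDN 2322487; 2322487 + 2 = 2322489.
JDN 2322489 corresponds to 25 Mesori 1362 AM.

25 Mesori 1362 AM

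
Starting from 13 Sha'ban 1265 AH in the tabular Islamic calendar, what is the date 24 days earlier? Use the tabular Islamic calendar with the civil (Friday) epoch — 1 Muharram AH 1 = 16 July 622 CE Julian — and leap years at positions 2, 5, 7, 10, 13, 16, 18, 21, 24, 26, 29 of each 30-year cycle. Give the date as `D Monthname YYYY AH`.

JDN of 13 Sha'ban 1265 AH = 2396578.
2396578 − 24 = 2396554.
JDN 2396554 in the tabular Islamic calendar is 19 Rajab 1265 AH.

19 Rajab 1265 AH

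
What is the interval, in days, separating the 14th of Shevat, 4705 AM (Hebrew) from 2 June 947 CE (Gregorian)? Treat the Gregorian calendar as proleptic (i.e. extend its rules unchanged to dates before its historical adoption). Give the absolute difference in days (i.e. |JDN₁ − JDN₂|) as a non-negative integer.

First date → JDN 2066250; second date → JDN 2067097.
The interval is |2066250 − 2067097| = 847 days.

847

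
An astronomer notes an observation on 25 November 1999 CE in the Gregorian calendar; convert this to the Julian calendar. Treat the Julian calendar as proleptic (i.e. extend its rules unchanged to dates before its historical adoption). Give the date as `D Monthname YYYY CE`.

For dates in this range the Gregorian date is 13 days ahead of the Julian.
25 November 1999 Gregorian − 13 days → 12 November 1999 Julian.

12 November 1999 CE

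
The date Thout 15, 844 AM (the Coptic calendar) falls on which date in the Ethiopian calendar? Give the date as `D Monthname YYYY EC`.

15 Meskerem 1120 EC

The source date corresponds to 20 September 1127 in the proleptic Gregorian calendar (JDN 2132950).
That day falls on 15 Meskerem 1120 EC in the Ethiopian calendar.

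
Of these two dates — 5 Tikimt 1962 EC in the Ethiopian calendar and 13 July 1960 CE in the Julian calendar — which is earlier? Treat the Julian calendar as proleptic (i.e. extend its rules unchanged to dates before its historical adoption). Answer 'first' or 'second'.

The two dates have Julian Day Numbers 2440510 and 2437142 respectively.
Since 2437142 < 2440510, the second date comes first.

second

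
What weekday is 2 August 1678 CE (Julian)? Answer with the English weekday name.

Friday

In the Gregorian calendar this is 12 August 1678 (JDN 2334161).
JDN 2334161 mod 7 = 4, and JDN 0 was a Monday, so this is a Friday.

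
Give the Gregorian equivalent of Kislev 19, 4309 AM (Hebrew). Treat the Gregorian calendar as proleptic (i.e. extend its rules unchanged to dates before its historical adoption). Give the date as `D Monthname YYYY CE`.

Julian Day Number of the source date = 1921555.
Converting JDN 1921555 to the Gregorian calendar gives 8 December 548 CE.

8 December 548 CE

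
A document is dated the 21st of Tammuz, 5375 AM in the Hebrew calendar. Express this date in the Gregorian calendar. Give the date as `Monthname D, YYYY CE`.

Both dates share Julian Day Number 2311125; in the Gregorian calendar that is 18 July 1615 CE.

July 18, 1615 CE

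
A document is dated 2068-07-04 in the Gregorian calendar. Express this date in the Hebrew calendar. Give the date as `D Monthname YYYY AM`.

Both dates share Julian Day Number 2476567; in the Hebrew calendar that is 4 Tammuz 5828 AM.

4 Tammuz 5828 AM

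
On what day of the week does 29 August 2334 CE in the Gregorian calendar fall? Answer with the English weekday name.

Wednesday

Since JDN mod 7 = 2 (0 = Monday), the day is Wednesday.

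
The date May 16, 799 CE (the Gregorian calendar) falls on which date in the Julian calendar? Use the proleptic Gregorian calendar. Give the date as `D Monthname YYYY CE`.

12 May 799 CE

The Julian–Gregorian offset here is 4 days (Julian trailing).
16 May 799 Gregorian − 4 days → 12 May 799 Julian.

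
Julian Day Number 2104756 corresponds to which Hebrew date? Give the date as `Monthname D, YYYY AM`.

Tammuz 12, 4810 AM

JDN 2104756 is 11 July 1050 in the proleptic Gregorian calendar.
In the Hebrew calendar that day is Tammuz 12, 4810 AM.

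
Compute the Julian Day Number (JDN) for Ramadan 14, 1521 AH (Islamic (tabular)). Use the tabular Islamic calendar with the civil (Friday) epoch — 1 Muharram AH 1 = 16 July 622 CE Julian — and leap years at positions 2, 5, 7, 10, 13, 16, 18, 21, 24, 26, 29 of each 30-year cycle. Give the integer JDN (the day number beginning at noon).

2487326

Equivalently 18 December 2097 (Gregorian).
JDN 2299161 is 15 October 1582 CE (Gregorian); the target day is +188165 days from there, so JDN = 2487326.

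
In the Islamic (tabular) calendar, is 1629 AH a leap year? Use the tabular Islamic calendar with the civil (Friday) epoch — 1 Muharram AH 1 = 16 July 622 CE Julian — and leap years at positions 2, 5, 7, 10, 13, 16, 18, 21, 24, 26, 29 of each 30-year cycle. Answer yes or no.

no

Year 1629 AH is year 9 of its 30-year cycle; leap positions are 2, 5, 7, 10, 13, 16, 18, 21, 24, 26, 29, so it is a common year (354 days).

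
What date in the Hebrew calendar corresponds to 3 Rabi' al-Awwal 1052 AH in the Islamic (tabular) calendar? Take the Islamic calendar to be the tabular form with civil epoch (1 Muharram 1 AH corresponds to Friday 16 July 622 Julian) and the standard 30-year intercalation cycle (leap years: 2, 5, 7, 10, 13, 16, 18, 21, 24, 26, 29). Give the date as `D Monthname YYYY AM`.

Julian Day Number of the source date = 2320940.
Converting JDN 2320940 to the Hebrew calendar gives 3 Sivan 5402 AM.

3 Sivan 5402 AM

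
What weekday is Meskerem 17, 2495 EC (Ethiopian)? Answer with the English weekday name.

Sunday

This is JDN 2635170 (1 October 2502 Gregorian).
JDN 2635170 mod 7 = 6, and JDN 0 was a Monday, so this is a Sunday.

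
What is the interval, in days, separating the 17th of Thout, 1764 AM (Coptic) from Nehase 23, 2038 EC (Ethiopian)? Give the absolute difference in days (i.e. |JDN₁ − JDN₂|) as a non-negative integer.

JDN of the first date = 2468982.
JDN of the second date = 2468587.
|2468587 − 2468982| = 395.

395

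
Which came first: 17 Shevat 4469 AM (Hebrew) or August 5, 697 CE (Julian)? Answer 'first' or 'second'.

First date → JDN 1980052; second date → JDN 1975854.
JDN 1975854 < JDN 1980052, so the second date is earlier.

second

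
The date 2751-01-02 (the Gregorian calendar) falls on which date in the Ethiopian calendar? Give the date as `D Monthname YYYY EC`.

Julian Day Number of the source date = 2725843.
Converting JDN 2725843 to the Ethiopian calendar gives 18 Tahsas 2743 EC.

18 Tahsas 2743 EC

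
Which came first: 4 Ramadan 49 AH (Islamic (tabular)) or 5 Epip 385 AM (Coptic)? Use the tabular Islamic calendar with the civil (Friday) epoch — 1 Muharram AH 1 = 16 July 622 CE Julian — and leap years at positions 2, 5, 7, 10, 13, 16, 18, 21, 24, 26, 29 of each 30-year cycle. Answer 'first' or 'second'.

second

First date → JDN 1965689; second date → JDN 1965590.
JDN 1965590 < JDN 1965689, so the second date is earlier.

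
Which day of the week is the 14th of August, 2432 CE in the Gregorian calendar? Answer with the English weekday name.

Saturday

JDN 2609556 mod 7 = 5, and JDN 0 was a Monday, so this is a Saturday.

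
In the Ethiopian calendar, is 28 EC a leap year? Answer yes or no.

28 mod 4 = 0; in the Ethiopian calendar a year is leap when year mod 4 = 3, so it is a common year.

no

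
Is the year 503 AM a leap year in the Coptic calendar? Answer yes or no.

503 mod 4 = 3; in the Coptic calendar a year is leap when year mod 4 = 3, so it is a leap year.

yes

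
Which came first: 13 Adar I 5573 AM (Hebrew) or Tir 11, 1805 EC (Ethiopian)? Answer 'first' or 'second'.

The two dates have Julian Day Numbers 2383288 and 2383262 respectively.
Since 2383262 < 2383288, the second date comes first.

second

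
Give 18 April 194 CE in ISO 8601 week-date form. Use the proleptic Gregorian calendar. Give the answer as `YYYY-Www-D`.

0194-W16-5

The weekday is Friday (ISO weekday 5).
That Friday belongs to ISO week 16 of ISO year 194.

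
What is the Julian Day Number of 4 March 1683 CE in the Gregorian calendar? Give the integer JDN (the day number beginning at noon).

2335826

JDN 2299161 is 15 October 1582 CE (Gregorian); the target day is +36665 days from there, so JDN = 2335826.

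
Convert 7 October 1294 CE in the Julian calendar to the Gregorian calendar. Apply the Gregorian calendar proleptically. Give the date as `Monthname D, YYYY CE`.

At this point the Julian calendar is 7 days behind the Gregorian.
7 October 1294 Julian + 7 days → 14 October 1294 Gregorian.

October 14, 1294 CE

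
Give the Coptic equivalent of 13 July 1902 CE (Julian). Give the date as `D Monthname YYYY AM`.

Julian Day Number of the source date = 2415957.
Converting JDN 2415957 to the Coptic calendar gives 19 Epip 1618 AM.

19 Epip 1618 AM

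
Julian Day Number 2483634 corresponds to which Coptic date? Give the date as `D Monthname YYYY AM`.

29 Paopi 1804 AM

JDN 2483634 is 9 November 2087 in the Gregorian calendar.
In the Coptic calendar that day is 29 Paopi 1804 AM.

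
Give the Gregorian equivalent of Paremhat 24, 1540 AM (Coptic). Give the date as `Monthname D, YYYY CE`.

Both dates share Julian Day Number 2387353; in the Gregorian calendar that is 1 April 1824 CE.

April 1, 1824 CE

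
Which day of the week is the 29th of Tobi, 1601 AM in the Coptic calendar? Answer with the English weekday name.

This is JDN 2409578 (5 February 1885 Gregorian).
Since JDN mod 7 = 3 (0 = Monday), the day is Thursday.

Thursday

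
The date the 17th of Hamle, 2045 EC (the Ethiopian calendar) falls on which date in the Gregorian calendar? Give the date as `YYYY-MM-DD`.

Julian Day Number of the source date = 2471108.
Converting JDN 2471108 to the Gregorian calendar gives 24 July 2053 CE.

2053-07-24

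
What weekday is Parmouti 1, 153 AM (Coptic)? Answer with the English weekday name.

Equivalently 28 March 437 Gregorian, JDN 1880758.
Since JDN mod 7 = 5 (0 = Monday), the day is Saturday.

Saturday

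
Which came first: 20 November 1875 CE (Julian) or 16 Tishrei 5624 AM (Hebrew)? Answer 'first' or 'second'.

Converting both to JDN: 2406225 vs 2401778; the smaller is the second.

second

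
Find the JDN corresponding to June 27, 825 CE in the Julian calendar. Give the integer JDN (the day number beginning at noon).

In the proleptic Gregorian calendar the same day is 1 July 825.
JDN 2451545 is 1 January 2000 CE (Gregorian); the target day is −428978 days from there, so JDN = 2022567.

2022567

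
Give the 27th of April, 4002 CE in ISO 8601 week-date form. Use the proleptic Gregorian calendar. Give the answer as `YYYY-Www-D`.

The weekday is Saturday (ISO weekday 6).
That Saturday belongs to ISO week 17 of ISO year 4002.

4002-W17-6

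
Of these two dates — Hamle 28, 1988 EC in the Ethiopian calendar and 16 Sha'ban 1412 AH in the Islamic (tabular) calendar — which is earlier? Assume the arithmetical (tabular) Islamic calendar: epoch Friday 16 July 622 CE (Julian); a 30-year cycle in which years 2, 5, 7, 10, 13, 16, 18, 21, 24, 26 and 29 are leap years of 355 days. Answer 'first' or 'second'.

First date → JDN 2450300; second date → JDN 2448673.
JDN 2448673 < JDN 2450300, so the second date is earlier.

second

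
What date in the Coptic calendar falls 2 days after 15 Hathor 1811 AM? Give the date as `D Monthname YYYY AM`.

The starting date is JDN 2486206; 2486206 + 2 = 2486208.
JDN 2486208 corresponds to 17 Hathor 1811 AM.

17 Hathor 1811 AM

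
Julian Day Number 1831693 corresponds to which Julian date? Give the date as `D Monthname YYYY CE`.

26 November 302 CE

JDN 1831693 is 27 November 302 in the proleptic Gregorian calendar.
In the Julian calendar that day is 26 November 302 CE.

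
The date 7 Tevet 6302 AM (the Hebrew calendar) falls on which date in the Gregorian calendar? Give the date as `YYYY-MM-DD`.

Both dates share Julian Day Number 2649501; in the Gregorian calendar that is 26 December 2541 CE.

2541-12-26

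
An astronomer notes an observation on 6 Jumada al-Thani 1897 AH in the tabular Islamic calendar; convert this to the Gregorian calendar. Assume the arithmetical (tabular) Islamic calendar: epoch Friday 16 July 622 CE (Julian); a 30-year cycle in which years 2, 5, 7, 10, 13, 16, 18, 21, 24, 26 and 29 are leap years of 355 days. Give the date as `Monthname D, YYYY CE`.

July 4, 2462 CE

Julian Day Number of the source date = 2620472.
Converting JDN 2620472 to the Gregorian calendar gives 4 July 2462 CE.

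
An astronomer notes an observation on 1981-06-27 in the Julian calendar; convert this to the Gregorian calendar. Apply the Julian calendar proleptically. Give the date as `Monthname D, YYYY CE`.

For dates in this range the Gregorian date is 13 days ahead of the Julian.
27 June 1981 Julian + 13 days → 10 July 1981 Gregorian.

July 10, 1981 CE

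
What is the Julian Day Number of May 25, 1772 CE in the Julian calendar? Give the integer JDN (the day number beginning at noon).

2368426

Equivalently 5 June 1772 (Gregorian).
JDN 2299161 is 15 October 1582 CE (Gregorian); the target day is +69265 days from there, so JDN = 2368426.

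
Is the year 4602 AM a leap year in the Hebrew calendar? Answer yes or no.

no

Hebrew year 4602 is year 4 of its 19-year Metonic cycle; leap years are at positions 3, 6, 8, 11, 14, 17, 19, so it is a common year (12 months).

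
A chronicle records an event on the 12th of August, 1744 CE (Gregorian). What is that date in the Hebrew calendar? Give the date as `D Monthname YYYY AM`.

Both dates share Julian Day Number 2358267; in the Hebrew calendar that is 4 Elul 5504 AM.

4 Elul 5504 AM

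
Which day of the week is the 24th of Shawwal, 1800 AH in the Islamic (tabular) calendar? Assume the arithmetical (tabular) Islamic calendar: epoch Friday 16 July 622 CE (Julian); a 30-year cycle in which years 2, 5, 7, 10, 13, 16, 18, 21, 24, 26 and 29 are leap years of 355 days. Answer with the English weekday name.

Tuesday

Equivalently 8 October 2368 Gregorian, JDN 2586235.
Since JDN mod 7 = 1 (0 = Monday), the day is Tuesday.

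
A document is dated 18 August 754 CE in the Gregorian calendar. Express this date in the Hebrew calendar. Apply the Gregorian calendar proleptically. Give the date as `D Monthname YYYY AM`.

Julian Day Number of the source date = 1996682.
Converting JDN 1996682 to the Hebrew calendar gives 20 Av 4514 AM.

20 Av 4514 AM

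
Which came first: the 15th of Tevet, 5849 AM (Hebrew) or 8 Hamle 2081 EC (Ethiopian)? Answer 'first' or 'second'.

first

First date → JDN 2484049; second date → JDN 2484248.
JDN 2484049 < JDN 2484248, so the first date is earlier.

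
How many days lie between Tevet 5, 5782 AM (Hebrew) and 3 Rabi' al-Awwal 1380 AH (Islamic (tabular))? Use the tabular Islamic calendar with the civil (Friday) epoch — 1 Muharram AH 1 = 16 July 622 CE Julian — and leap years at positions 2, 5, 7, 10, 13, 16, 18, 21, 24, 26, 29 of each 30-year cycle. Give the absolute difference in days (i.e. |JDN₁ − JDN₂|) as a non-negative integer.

JDN of the first date = 2459558.
JDN of the second date = 2437173.
|2437173 − 2459558| = 22385.

22385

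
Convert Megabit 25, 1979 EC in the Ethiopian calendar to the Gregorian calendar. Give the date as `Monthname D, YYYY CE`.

Both dates share Julian Day Number 2446889; in the Gregorian calendar that is 3 April 1987 CE.

April 3, 1987 CE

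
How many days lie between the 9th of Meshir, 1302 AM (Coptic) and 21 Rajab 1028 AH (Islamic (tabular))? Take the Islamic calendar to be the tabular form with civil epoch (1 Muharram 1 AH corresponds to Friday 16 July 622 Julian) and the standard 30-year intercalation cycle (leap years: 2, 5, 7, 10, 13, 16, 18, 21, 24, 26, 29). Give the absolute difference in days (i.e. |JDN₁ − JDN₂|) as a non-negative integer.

12194

JDN of the first date = 2300378.
JDN of the second date = 2312572.
|2312572 − 2300378| = 12194.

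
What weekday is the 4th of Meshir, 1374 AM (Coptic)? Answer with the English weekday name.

Friday

Equivalently 8 February 1658 Gregorian, JDN 2326671.
2326671 ≡ 4 (mod 7); counting from Monday = 0 gives Friday.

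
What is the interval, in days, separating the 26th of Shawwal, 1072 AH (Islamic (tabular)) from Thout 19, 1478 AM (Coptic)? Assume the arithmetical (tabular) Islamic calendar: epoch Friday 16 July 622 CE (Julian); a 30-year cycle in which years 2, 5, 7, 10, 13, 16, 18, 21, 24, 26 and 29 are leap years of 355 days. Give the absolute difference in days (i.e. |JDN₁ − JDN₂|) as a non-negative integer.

JDN of the first date = 2328258.
JDN of the second date = 2364522.
|2364522 − 2328258| = 36264.

36264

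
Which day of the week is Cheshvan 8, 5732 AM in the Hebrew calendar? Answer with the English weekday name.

Wednesday

This is JDN 2441252 (27 October 1971 Gregorian).
Since JDN mod 7 = 2 (0 = Monday), the day is Wednesday.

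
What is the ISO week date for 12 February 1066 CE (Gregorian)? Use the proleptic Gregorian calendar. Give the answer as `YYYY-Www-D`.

The weekday is Monday (ISO weekday 1).
That Monday belongs to ISO week 7 of ISO year 1066.

1066-W07-1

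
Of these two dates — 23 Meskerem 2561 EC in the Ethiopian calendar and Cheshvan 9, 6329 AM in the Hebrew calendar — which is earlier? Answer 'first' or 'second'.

first

First date → JDN 2659283; second date → JDN 2659308.
JDN 2659283 < JDN 2659308, so the first date is earlier.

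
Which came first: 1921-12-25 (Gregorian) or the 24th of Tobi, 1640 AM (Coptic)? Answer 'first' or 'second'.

Converting both to JDN: 2423049 vs 2423818; the smaller is the first.

first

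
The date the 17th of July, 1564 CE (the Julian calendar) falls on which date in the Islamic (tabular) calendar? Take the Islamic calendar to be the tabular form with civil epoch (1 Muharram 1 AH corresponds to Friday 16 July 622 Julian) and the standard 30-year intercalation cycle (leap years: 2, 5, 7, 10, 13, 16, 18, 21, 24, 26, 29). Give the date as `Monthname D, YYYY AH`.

Dhu al-Hijjah 7, 971 AH

The source date corresponds to 27 July 1564 in the proleptic Gregorian calendar (JDN 2292507).
That day falls on 7 Dhu al-Hijjah 971 AH in the tabular Islamic calendar.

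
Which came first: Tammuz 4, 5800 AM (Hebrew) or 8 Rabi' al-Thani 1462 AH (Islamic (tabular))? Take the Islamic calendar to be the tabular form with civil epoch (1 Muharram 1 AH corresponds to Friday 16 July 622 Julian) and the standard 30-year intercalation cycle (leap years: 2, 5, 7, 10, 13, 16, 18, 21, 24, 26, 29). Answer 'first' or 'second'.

second

Converting both to JDN: 2466321 vs 2466266; the smaller is the second.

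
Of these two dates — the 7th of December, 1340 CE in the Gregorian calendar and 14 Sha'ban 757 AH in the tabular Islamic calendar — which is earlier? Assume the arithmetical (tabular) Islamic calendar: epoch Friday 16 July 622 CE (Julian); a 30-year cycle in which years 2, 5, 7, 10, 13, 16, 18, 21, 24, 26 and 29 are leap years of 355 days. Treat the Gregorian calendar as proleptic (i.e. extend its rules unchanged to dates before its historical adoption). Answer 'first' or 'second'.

Converting both to JDN: 2210826 vs 2216561; the smaller is the first.

first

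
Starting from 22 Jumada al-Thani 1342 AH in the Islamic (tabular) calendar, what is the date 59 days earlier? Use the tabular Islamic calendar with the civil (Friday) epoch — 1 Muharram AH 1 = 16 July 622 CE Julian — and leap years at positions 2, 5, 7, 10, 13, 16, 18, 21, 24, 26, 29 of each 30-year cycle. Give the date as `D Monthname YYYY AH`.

22 Rabi' al-Thani 1342 AH

Counting 59 days back from JDN 2423815 reaches JDN 2423756, which is 22 Rabi' al-Thani 1342 AH.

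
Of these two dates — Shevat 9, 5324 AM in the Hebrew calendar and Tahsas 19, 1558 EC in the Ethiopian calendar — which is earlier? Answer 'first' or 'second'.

Converting both to JDN: 2292331 vs 2293023; the smaller is the first.

first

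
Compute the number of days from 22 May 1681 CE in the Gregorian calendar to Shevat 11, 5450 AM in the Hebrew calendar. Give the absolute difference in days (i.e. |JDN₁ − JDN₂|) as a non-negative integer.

First date → JDN 2335175; second date → JDN 2338341.
The interval is |2335175 − 2338341| = 3166 days.

3166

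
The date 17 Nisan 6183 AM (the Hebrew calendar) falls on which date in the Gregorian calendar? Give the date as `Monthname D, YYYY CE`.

Julian Day Number of the source date = 2606161.
Converting JDN 2606161 to the Gregorian calendar gives 29 April 2423 CE.

April 29, 2423 CE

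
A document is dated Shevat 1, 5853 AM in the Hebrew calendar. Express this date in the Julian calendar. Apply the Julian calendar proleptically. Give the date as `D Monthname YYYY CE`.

15 January 2093 CE

Both dates share Julian Day Number 2485541; in the Julian calendar that is 15 January 2093 CE.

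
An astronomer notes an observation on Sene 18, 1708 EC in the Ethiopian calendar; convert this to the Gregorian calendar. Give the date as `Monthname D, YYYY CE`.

Both dates share Julian Day Number 2347990; in the Gregorian calendar that is 23 June 1716 CE.

June 23, 1716 CE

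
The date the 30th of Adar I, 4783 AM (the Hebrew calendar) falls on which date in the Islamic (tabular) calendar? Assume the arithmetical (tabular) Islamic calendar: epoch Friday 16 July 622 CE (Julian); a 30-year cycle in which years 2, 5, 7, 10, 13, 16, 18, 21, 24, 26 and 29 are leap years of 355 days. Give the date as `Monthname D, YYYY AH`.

Dhu al-Qa'dah 30, 413 AH

The source date corresponds to 2 March 1023 in the proleptic Gregorian calendar (JDN 2094763).
That day falls on 30 Dhu al-Qa'dah 413 AH in the tabular Islamic calendar.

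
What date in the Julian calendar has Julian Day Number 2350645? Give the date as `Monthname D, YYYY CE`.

September 19, 1723 CE

JDN 2350645 is 30 September 1723 in the Gregorian calendar.
In the Julian calendar that day is September 19, 1723 CE.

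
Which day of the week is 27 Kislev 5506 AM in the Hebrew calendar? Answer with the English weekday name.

In the Gregorian calendar this is 21 December 1745 (JDN 2358763).
JDN 2358763 mod 7 = 1, and JDN 0 was a Monday, so this is a Tuesday.

Tuesday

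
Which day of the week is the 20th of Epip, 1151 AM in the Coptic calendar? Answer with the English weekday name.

This is JDN 2245386 (23 July 1435 Gregorian).
JDN 2245386 mod 7 = 3, and JDN 0 was a Monday, so this is a Thursday.

Thursday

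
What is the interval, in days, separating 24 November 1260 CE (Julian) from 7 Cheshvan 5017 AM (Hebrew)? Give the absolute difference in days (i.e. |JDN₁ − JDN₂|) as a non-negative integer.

JDN of the first date = 2181601.
JDN of the second date = 2180112.
|2180112 − 2181601| = 1489.

1489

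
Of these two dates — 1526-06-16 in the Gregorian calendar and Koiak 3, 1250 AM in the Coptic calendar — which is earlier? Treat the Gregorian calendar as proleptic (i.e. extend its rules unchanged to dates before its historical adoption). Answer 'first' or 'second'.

first

The two dates have Julian Day Numbers 2278586 and 2281319 respectively.
Since 2278586 < 2281319, the first date comes first.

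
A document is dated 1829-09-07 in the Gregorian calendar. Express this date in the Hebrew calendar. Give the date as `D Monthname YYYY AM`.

9 Elul 5589 AM

Julian Day Number of the source date = 2389338.
Converting JDN 2389338 to the Hebrew calendar gives 9 Elul 5589 AM.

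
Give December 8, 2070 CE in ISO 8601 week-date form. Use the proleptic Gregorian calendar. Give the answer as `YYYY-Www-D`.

The weekday is Monday (ISO weekday 1).
That Monday belongs to ISO week 50 of ISO year 2070.

2070-W50-1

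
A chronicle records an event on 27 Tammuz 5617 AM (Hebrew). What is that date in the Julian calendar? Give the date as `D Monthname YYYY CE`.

7 July 1857 CE

Julian Day Number of the source date = 2399515.
Converting JDN 2399515 to the Julian calendar gives 7 July 1857 CE.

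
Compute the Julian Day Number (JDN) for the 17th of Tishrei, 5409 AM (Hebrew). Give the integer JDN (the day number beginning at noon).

In the Gregorian calendar the same day is 3 October 1648.
JDN 2299161 is 15 October 1582 CE (Gregorian); the target day is +24095 days from there, so JDN = 2323256.

2323256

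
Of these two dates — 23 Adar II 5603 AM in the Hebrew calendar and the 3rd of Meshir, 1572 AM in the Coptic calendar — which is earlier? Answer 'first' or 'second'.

The two dates have Julian Day Numbers 2394285 and 2398990 respectively.
Since 2394285 < 2398990, the first date comes first.

first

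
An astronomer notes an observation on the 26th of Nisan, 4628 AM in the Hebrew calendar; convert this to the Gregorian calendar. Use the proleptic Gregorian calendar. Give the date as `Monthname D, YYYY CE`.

April 26, 868 CE

Julian Day Number of the source date = 2038207.
Converting JDN 2038207 to the Gregorian calendar gives 26 April 868 CE.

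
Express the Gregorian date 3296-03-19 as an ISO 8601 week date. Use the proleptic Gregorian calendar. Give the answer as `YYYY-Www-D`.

The weekday is Monday (ISO weekday 1).
That Monday belongs to ISO week 12 of ISO year 3296.

3296-W12-1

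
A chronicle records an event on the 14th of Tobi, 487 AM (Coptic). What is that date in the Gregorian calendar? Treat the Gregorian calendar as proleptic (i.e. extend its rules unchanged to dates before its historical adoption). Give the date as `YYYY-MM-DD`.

Julian Day Number of the source date = 2002674.
Converting JDN 2002674 to the Gregorian calendar gives 13 January 771 CE.

0771-01-13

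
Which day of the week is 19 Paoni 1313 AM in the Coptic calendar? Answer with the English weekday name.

Equivalently 23 June 1597 Gregorian, JDN 2304526.
Since JDN mod 7 = 0 (0 = Monday), the day is Monday.

Monday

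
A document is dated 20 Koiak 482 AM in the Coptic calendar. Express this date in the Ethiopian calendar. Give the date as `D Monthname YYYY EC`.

Both dates share Julian Day Number 2000824; in the Ethiopian calendar that is 20 Tahsas 758 EC.

20 Tahsas 758 EC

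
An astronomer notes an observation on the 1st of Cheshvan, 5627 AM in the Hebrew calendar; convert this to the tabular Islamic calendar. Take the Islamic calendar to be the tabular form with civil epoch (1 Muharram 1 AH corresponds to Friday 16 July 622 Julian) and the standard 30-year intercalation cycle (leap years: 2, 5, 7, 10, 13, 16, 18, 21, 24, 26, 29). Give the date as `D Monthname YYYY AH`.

Both dates share Julian Day Number 2402885; in the tabular Islamic calendar that is 30 Jumada al-Awwal 1283 AH.

30 Jumada al-Awwal 1283 AH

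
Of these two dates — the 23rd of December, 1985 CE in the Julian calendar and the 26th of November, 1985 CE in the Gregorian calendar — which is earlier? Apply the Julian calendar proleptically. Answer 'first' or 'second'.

second

Converting both to JDN: 2446436 vs 2446396; the smaller is the second.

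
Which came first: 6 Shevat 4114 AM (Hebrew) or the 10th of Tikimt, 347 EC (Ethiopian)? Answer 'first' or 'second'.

first

First date → JDN 1850373; second date → JDN 1850636.
JDN 1850373 < JDN 1850636, so the first date is earlier.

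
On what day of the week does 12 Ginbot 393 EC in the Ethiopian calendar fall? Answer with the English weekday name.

Equivalently 8 May 401 Gregorian, JDN 1867650.
JDN 1867650 mod 7 = 1, and JDN 0 was a Monday, so this is a Tuesday.

Tuesday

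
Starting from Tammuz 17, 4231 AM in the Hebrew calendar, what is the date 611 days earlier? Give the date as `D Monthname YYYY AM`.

The starting date is JDN 1893263; 1893263 − 611 = 1892652.
JDN 1892652 corresponds to 28 Tishrei 4230 AM.

28 Tishrei 4230 AM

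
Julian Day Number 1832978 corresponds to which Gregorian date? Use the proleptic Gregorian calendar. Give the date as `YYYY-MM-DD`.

Counting from JDN 2299161 = 15 Oct 1582 gives an offset of -466183 days.

0306-06-04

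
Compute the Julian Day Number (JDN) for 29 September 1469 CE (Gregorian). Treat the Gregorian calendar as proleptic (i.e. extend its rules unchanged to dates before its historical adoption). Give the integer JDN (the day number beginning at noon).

JDN 2451545 is 1 January 2000 CE (Gregorian); the target day is −193672 days from there, so JDN = 2257873.

2257873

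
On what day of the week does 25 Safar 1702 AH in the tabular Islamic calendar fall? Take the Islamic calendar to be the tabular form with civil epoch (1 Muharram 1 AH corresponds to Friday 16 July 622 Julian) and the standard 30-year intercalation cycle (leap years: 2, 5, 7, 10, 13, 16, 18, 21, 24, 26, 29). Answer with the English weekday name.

This is JDN 2551272 (16 January 2273 Gregorian).
2551272 ≡ 3 (mod 7); counting from Monday = 0 gives Thursday.

Thursday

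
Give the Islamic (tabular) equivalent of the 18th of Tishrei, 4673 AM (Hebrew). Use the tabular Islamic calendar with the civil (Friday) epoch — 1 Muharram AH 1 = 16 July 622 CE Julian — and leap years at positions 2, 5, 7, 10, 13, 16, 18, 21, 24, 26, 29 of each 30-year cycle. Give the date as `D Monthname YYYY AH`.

15 Safar 300 AH

Julian Day Number of the source date = 2054440.
Converting JDN 2054440 to the tabular Islamic calendar gives 15 Safar 300 AH.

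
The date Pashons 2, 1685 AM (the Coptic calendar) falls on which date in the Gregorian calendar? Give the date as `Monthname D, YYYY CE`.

Julian Day Number of the source date = 2440352.
Converting JDN 2440352 to the Gregorian calendar gives 10 May 1969 CE.

May 10, 1969 CE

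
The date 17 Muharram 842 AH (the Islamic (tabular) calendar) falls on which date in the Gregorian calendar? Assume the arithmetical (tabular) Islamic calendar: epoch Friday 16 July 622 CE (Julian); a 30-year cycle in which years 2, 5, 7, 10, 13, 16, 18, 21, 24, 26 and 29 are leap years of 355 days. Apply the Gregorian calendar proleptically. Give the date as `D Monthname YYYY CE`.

Julian Day Number of the source date = 2246478.
Converting JDN 2246478 to the Gregorian calendar gives 19 July 1438 CE.

19 July 1438 CE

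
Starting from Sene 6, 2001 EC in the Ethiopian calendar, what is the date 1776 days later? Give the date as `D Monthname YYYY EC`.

JDN of Sene 6, 2001 EC = 2454996.
2454996 + 1776 = 2456772.
JDN 2456772 in the Ethiopian calendar is 16 Miyazya 2006 EC.

16 Miyazya 2006 EC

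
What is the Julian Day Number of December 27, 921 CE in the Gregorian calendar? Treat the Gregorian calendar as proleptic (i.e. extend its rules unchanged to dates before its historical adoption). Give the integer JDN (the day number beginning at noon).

2057809

JDN 2299161 is 15 October 1582 CE (Gregorian); the target day is −241352 days from there, so JDN = 2057809.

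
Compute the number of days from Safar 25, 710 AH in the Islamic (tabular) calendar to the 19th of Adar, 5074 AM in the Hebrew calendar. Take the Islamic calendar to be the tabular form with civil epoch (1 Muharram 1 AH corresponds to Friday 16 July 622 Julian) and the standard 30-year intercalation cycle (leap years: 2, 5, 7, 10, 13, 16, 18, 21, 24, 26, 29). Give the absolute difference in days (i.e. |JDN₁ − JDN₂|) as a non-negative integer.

1323

JDN of the first date = 2199740.
JDN of the second date = 2201063.
|2201063 − 2199740| = 1323.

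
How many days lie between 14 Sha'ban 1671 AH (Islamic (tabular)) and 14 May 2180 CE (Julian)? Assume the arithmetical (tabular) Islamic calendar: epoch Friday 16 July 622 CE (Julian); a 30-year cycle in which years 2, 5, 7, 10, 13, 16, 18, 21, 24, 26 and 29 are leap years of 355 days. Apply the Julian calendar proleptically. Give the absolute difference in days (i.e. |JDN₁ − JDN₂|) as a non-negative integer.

23015

First date → JDN 2540452; second date → JDN 2517437.
The interval is |2540452 − 2517437| = 23015 days.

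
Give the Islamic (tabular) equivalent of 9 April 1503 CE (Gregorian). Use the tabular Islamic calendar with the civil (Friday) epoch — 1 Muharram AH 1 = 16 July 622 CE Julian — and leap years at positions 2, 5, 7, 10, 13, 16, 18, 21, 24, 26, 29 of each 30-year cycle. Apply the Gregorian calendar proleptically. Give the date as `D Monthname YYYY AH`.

Julian Day Number of the source date = 2270117.
Converting JDN 2270117 to the tabular Islamic calendar gives 1 Shawwal 908 AH.

1 Shawwal 908 AH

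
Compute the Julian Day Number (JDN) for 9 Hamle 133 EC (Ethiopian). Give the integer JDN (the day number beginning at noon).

In the proleptic Gregorian calendar the same day is 2 July 141.
JDN 2400001 is 17 November 1858 CE (Gregorian), MJD 0; the target day is −627259 days from there, so JDN = 1772742.

1772742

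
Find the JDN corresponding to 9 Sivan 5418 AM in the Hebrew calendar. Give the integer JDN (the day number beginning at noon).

Equivalently 10 June 1658 (Gregorian).
JDN 2451545 is 1 January 2000 CE (Gregorian); the target day is −124752 days from there, so JDN = 2326793.

2326793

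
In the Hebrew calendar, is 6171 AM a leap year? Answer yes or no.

Hebrew year 6171 is year 15 of its 19-year Metonic cycle; leap years are at positions 3, 6, 8, 11, 14, 17, 19, so it is a common year (12 months).

no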